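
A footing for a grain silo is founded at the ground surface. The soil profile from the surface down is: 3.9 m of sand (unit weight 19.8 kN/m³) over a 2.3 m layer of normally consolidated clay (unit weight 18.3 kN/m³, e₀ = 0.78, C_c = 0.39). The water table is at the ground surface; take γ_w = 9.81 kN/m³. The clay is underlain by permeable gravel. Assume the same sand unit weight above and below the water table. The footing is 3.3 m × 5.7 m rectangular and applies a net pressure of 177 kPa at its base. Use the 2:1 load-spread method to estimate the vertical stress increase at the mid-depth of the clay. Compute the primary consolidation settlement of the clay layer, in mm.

S_c ≈ 124 mm

Mid-depth of clay below the ground surface: z = 3.9 + 2.3/2 = 5.05 m.
Total vertical stress at mid-clay: σ_v = 19.8×3.9 + 18.3×1.15 = 98.265 kPa.
Pore pressure: u = 9.81×(5.05 − 0) = 49.541 kPa.
Initial effective stress: σ'_0 = σ_v − u = 98.265 − 49.541 = 48.724 kPa.
Stress increase at mid-clay by the 2:1 spreading method:
Δσ = qBL/((B+z)(L+z)) = 177×3.3×5.7/((3.3+5.05)(5.7+5.05)) = 37.091 kPa
Final effective stress: σ'_f = σ'_0 + Δσ = 48.724 + 37.091 = 85.815 kPa.
Normally consolidated clay, so the full stress increment lies on the virgin compression line:
S_c = C_c·H/(1+e₀)·log₁₀(σ'_f/σ'_0) = 0.39×2.3/(1+0.78)×log₁₀(85.815/48.724)
    = 0.50393 × 0.24582 = 0.1239 m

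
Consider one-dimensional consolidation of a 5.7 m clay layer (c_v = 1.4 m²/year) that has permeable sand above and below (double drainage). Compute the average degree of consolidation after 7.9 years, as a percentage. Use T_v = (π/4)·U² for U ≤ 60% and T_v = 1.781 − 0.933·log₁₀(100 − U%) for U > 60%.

Drainage path length: H_d = H/2 = 2.85 m (double drainage).
T_v = c_v·t/H_d² = 1.4×7.9/2.85² = 1.3616.
T_v = 1.3616 corresponds to the U > 60% branch:
U = 1 − 10^((1.781 − T_v)/0.933)/100 = 0.9718

U ≈ 97.2 %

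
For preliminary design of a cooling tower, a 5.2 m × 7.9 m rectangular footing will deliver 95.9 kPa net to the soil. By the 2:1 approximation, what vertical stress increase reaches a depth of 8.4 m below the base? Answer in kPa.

By the 2:1 method the load spreads at 1 horizontal : 2 vertical, so at depth z the loaded area has grown by z in each plan dimension:
Δσ = qBL/((B+z)(L+z)) = 95.9×5.2×7.9/((5.2+8.4)(7.9+8.4)) = 17.771 kPa

Δσ_z ≈ 17.8 kPa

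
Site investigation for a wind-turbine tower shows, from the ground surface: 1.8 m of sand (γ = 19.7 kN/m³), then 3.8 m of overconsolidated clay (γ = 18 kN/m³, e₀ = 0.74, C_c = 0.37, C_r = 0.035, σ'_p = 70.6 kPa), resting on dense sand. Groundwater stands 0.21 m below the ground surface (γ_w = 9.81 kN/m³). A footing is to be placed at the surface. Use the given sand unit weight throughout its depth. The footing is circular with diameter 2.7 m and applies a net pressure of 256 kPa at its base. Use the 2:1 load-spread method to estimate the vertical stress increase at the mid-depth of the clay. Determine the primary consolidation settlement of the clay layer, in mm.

Mid-depth of clay below the ground surface: z = 1.8 + 3.8/2 = 3.7 m.
Total vertical stress at mid-clay: σ_v = 19.7×1.8 + 18×1.9 = 69.66 kPa.
Pore pressure: u = 9.81×(3.7 − 0.21) = 34.237 kPa.
Initial effective stress: σ'_0 = σ_v − u = 69.66 − 34.237 = 35.423 kPa.
Stress increase at mid-clay by the 2:1 spreading method:
Δσ ≈ qD²/(D+z)² = 256×2.7²/(2.7+3.7)² = 45.562 kPa
Final effective stress: σ'_f = 35.423 + 45.562 = 80.985 kPa.
σ'_f = 80.985 > σ'_p = 70.6 kPa, so the stress path crosses the preconsolidation pressure — recompression up to σ'_p, then virgin compression beyond:
S_c = H/(1+e₀)·[C_r·log₁₀(σ'_p/σ'_0) + C_c·log₁₀(σ'_f/σ'_p)]
    = 3.8/1.74 × [0.035×log₁₀(70.6/35.423) + 0.37×log₁₀(80.985/70.6)]
    = 2.1839 × [0.010483 + 0.022052] = 0.07105 m

S_c ≈ 71.1 mm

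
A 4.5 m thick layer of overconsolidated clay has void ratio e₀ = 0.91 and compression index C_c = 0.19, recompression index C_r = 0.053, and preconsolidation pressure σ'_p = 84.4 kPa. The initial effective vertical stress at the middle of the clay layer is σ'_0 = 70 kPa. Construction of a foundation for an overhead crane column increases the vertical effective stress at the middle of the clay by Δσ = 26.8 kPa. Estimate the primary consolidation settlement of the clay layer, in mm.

Final effective stress: σ'_f = 70 + 26.8 = 96.8 kPa.
σ'_f = 96.8 > σ'_p = 84.4 kPa, so the stress path crosses the preconsolidation pressure — recompression up to σ'_p, then virgin compression beyond:
S_c = H/(1+e₀)·[C_r·log₁₀(σ'_p/σ'_0) + C_c·log₁₀(σ'_f/σ'_p)]
    = 4.5/1.91 × [0.053×log₁₀(84.4/70) + 0.19×log₁₀(96.8/84.4)]
    = 2.356 × [0.004306 + 0.011311] = 0.03679 m

S_c ≈ 36.8 mm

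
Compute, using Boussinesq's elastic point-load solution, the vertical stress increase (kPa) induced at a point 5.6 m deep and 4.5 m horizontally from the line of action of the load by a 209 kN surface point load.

Boussinesq vertical stress below a point load on an elastic half-space:
Δσ_z = 3P/(2πz²) · [1 + (r/z)²]^(−5/2)
r/z = 4.5/5.6 = 0.80357; [1+(r/z)²]^(−5/2) = 0.28781.
Δσ_z = 3×209/(2π×5.6²) × 0.28781 = 3.1821 × 0.28781 = 0.9158 kPa

Δσ_z ≈ 0.916 kPa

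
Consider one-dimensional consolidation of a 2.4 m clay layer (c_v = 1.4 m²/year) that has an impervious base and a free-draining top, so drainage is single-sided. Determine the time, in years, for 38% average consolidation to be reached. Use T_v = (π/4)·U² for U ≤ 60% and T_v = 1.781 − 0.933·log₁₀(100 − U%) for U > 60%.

Drainage path length: H_d = H = 2.4 m (single drainage).
U ≤ 60%: T_v = (π/4)·U² = (π/4)×0.38² = 0.11341.
t = T_v·H_d²/c_v = 0.11341×2.4²/1.4 = 0.4666 years.

t ≈ 0.467 years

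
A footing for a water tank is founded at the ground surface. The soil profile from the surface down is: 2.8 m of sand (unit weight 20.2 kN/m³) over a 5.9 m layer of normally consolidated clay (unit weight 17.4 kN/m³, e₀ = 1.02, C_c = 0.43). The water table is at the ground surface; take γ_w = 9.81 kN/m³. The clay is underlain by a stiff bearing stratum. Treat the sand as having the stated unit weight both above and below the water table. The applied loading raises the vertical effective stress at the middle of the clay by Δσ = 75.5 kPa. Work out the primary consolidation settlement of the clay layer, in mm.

S_c ≈ 492 mm

Mid-depth of clay below the ground surface: z = 2.8 + 5.9/2 = 5.75 m.
Total vertical stress at mid-clay: σ_v = 20.2×2.8 + 17.4×2.95 = 107.89 kPa.
Pore pressure: u = 9.81×(5.75 − 0) = 56.408 kPa.
Initial effective stress: σ'_0 = σ_v − u = 107.89 − 56.408 = 51.482 kPa.
Final effective stress: σ'_f = σ'_0 + Δσ = 51.482 + 75.5 = 126.98 kPa.
Normally consolidated clay, so the full stress increment lies on the virgin compression line:
S_c = C_c·H/(1+e₀)·log₁₀(σ'_f/σ'_0) = 0.43×5.9/(1+1.02)×log₁₀(126.98/51.482)
    = 1.2559 × 0.39208 = 0.4924 m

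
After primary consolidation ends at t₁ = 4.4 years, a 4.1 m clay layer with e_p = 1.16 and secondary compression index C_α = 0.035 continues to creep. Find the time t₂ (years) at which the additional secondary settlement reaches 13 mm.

S_s = C_α·H/(1+e_p)·log₁₀(t₂/t₁) ⇒ log₁₀(t₂/t₁) = S_s·(1+e_p)/(C_α·H).
log₁₀(t₂/t₁) = 0.013 × (1+1.16) / (0.035×4.1) = 0.1957
t₂ = t₁ × 10^0.1957 = 4.4 × 1.569 = 6.904 years

t₂ ≈ 6.9 years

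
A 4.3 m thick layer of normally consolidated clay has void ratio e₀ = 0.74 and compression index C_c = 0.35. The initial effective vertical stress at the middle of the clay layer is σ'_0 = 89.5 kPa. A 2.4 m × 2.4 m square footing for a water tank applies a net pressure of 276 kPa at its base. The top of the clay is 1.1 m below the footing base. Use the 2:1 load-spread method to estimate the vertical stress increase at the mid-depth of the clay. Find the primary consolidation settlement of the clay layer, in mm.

S_c ≈ 166 mm

Mid-depth of clay below the footing base: z = 1.1 + 4.3/2 = 3.25 m.
Stress increase at mid-clay by the 2:1 spreading method:
Δσ = qBL/((B+z)(L+z)) = 276×2.4×2.4/((2.4+3.25)(2.4+3.25)) = 49.801 kPa
Final effective stress: σ'_f = σ'_0 + Δσ = 89.5 + 49.801 = 139.3 kPa.
Normally consolidated clay, so the full stress increment lies on the virgin compression line:
S_c = C_c·H/(1+e₀)·log₁₀(σ'_f/σ'_0) = 0.35×4.3/(1+0.74)×log₁₀(139.3/89.5)
    = 0.86494 × 0.19213 = 0.1662 m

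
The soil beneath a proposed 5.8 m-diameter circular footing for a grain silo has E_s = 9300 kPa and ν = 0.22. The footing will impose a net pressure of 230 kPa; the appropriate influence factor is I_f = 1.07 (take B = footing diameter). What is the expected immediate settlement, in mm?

Immediate (elastic) settlement: S_e = q·B·(1−ν²)/E_s · I_f.
S_e = 230 × 5.8 × (1 − 0.22²) / 9300 × 1.07
    = 230 × 5.8 × 0.9516 / 9300 × 1.07
    = 0.1461 m = 146.1 mm

S_e ≈ 146 mm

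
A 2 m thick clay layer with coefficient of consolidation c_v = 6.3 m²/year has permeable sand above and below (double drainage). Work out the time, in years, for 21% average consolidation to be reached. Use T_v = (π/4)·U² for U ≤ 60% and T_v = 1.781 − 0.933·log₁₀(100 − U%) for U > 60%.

t ≈ 0.0055 years

Drainage path length: H_d = H/2 = 1 m (double drainage).
U ≤ 60%: T_v = (π/4)·U² = (π/4)×0.21² = 0.034636.
t = T_v·H_d²/c_v = 0.034636×1²/6.3 = 0.005498 years.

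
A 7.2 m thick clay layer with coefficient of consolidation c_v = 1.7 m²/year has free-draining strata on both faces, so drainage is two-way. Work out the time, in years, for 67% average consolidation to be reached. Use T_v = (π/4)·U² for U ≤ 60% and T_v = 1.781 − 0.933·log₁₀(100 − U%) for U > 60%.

Drainage path length: H_d = H/2 = 3.6 m (double drainage).
U > 60%: T_v = 1.781 − 0.933·log₁₀(100 − 67) = 0.36423.
t = T_v·H_d²/c_v = 0.36423×3.6²/1.7 = 2.777 years.

t ≈ 2.78 years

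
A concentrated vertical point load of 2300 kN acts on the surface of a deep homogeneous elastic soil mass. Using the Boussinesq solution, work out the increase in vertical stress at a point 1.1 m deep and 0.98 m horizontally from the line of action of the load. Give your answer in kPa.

Boussinesq vertical stress below a point load on an elastic half-space:
Δσ_z = 3P/(2πz²) · [1 + (r/z)²]^(−5/2)
r/z = 0.98/1.1 = 0.89091; [1+(r/z)²]^(−5/2) = 0.23207.
Δσ_z = 3×2300/(2π×1.1²) × 0.23207 = 907.58 × 0.23207 = 210.6 kPa

Δσ_z ≈ 211 kPa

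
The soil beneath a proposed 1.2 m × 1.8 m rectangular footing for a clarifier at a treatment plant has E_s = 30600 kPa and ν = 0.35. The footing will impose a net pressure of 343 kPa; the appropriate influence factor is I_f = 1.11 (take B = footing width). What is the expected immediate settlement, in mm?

S_e ≈ 13.1 mm

Immediate (elastic) settlement: S_e = q·B·(1−ν²)/E_s · I_f.
S_e = 343 × 1.2 × (1 − 0.35²) / 30600 × 1.11
    = 343 × 1.2 × 0.8775 / 30600 × 1.11
    = 0.0131 m = 13.1 mm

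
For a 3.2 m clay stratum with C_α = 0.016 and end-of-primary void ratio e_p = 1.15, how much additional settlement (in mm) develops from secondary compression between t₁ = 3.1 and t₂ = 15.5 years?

S_s ≈ 16.6 mm

Secondary compression: S_s = C_α·H/(1+e_p)·log₁₀(t₂/t₁)
S_s = 0.016×3.2/(1+1.15)×log₁₀(15.5/3.1)
    = 0.02381 × 0.699 = 0.01665 m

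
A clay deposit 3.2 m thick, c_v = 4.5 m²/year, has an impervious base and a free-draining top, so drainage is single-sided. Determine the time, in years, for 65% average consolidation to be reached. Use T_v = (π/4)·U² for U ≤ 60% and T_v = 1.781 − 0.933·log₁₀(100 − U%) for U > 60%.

t ≈ 0.775 years

Drainage path length: H_d = H = 3.2 m (single drainage).
U > 60%: T_v = 1.781 − 0.933·log₁₀(100 − 65) = 0.34038.
t = T_v·H_d²/c_v = 0.34038×3.2²/4.5 = 0.7746 years.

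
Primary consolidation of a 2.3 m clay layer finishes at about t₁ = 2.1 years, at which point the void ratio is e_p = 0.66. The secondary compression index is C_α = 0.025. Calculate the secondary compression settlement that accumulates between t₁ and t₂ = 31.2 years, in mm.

Secondary compression: S_s = C_α·H/(1+e_p)·log₁₀(t₂/t₁)
S_s = 0.025×2.3/(1+0.66)×log₁₀(31.2/2.1)
    = 0.03464 × 1.172 = 0.04059 m

S_s ≈ 40.6 mm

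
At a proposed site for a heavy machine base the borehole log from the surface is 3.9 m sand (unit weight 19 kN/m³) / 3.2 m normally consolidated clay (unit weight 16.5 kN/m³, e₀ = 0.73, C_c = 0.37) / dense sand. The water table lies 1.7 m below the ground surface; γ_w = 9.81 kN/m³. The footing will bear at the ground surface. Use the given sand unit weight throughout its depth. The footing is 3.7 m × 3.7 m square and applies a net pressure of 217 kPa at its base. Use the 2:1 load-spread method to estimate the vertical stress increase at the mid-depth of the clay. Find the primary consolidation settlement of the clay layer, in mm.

Mid-depth of clay below the ground surface: z = 3.9 + 3.2/2 = 5.5 m.
Total vertical stress at mid-clay: σ_v = 19×3.9 + 16.5×1.6 = 100.5 kPa.
Pore pressure: u = 9.81×(5.5 − 1.7) = 37.278 kPa.
Initial effective stress: σ'_0 = σ_v − u = 100.5 − 37.278 = 63.222 kPa.
Stress increase at mid-clay by the 2:1 spreading method:
Δσ = qBL/((B+z)(L+z)) = 217×3.7×3.7/((3.7+5.5)(3.7+5.5)) = 35.098 kPa
Final effective stress: σ'_f = σ'_0 + Δσ = 63.222 + 35.098 = 98.32 kPa.
Normally consolidated clay, so the full stress increment lies on the virgin compression line:
S_c = C_c·H/(1+e₀)·log₁₀(σ'_f/σ'_0) = 0.37×3.2/(1+0.73)×log₁₀(98.32/63.222)
    = 0.68439 × 0.19177 = 0.1312 m

S_c ≈ 131 mm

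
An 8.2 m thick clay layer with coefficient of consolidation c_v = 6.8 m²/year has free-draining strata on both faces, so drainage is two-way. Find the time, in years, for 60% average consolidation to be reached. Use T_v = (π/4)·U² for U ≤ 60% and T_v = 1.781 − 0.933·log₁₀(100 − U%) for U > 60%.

Drainage path length: H_d = H/2 = 4.1 m (double drainage).
U ≤ 60%: T_v = (π/4)·U² = (π/4)×0.6² = 0.28274.
t = T_v·H_d²/c_v = 0.28274×4.1²/6.8 = 0.6989 years.

t ≈ 0.699 years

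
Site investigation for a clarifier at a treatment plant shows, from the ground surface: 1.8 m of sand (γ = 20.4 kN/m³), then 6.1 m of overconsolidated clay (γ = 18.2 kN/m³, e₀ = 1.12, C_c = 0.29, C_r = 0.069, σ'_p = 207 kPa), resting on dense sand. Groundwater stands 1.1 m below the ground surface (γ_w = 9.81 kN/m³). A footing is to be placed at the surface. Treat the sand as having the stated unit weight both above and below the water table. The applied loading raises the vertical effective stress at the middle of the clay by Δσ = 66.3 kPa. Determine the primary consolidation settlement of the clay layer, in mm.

S_c ≈ 67.8 mm

Mid-depth of clay below the ground surface: z = 1.8 + 6.1/2 = 4.85 m.
Total vertical stress at mid-clay: σ_v = 20.4×1.8 + 18.2×3.05 = 92.23 kPa.
Pore pressure: u = 9.81×(4.85 − 1.1) = 36.788 kPa.
Initial effective stress: σ'_0 = σ_v − u = 92.23 − 36.788 = 55.442 kPa.
Final effective stress: σ'_f = 55.442 + 66.3 = 121.74 kPa.
σ'_f = 121.74 ≤ σ'_p = 207 kPa, so the clay remains overconsolidated and only the recompression index applies:
S_c = C_r·H/(1+e₀)·log₁₀(σ'_f/σ'_0) = 0.069×6.1/2.12×log₁₀(121.74/55.442)
    = 0.19854 × 0.34159 = 0.06782 m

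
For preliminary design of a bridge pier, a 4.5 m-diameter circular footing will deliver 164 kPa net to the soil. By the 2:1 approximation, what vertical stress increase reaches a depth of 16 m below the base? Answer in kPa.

Δσ_z ≈ 7.9 kPa

By the 2:1 method the load spreads at 1 horizontal : 2 vertical, so at depth z the loaded area has grown by z in each plan dimension:
Δσ ≈ qD²/(D+z)² = 164×4.5²/(4.5+16)² = 7.9024 kPa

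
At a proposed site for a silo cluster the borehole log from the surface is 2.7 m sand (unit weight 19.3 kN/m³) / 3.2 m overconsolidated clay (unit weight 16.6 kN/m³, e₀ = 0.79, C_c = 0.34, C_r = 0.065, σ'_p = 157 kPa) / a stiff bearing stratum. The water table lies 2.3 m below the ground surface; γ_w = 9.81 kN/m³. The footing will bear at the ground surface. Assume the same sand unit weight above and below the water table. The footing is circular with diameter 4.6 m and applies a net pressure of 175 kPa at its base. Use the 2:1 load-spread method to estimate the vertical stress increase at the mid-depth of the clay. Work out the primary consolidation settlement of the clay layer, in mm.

S_c ≈ 29.4 mm

Mid-depth of clay below the ground surface: z = 2.7 + 3.2/2 = 4.3 m.
Total vertical stress at mid-clay: σ_v = 19.3×2.7 + 16.6×1.6 = 78.67 kPa.
Pore pressure: u = 9.81×(4.3 − 2.3) = 19.62 kPa.
Initial effective stress: σ'_0 = σ_v − u = 78.67 − 19.62 = 59.05 kPa.
Stress increase at mid-clay by the 2:1 spreading method:
Δσ ≈ qD²/(D+z)² = 175×4.6²/(4.6+4.3)² = 46.749 kPa
Final effective stress: σ'_f = 59.05 + 46.749 = 105.8 kPa.
σ'_f = 105.8 ≤ σ'_p = 157 kPa, so the clay remains overconsolidated and only the recompression index applies:
S_c = C_r·H/(1+e₀)·log₁₀(σ'_f/σ'_0) = 0.065×3.2/1.79×log₁₀(105.8/59.05)
    = 0.1162 × 0.25327 = 0.02943 m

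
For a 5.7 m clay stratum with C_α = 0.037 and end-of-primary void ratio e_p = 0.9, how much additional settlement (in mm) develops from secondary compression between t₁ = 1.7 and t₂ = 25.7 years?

S_s ≈ 131 mm

Secondary compression: S_s = C_α·H/(1+e_p)·log₁₀(t₂/t₁)
S_s = 0.037×5.7/(1+0.9)×log₁₀(25.7/1.7)
    = 0.111 × 1.179 = 0.1309 m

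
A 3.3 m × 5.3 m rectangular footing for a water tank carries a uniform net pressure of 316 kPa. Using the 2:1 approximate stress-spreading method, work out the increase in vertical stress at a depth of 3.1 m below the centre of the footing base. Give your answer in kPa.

By the 2:1 method the load spreads at 1 horizontal : 2 vertical, so at depth z the loaded area has grown by z in each plan dimension:
Δσ = qBL/((B+z)(L+z)) = 316×3.3×5.3/((3.3+3.1)(5.3+3.1)) = 102.81 kPa

Δσ_z ≈ 103 kPa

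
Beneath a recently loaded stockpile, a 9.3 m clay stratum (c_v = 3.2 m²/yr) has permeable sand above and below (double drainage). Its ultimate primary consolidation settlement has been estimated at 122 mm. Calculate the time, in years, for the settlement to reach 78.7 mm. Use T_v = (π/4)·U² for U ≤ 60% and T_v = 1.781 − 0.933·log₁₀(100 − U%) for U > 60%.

Drainage path length: H_d = H/2 = 4.65 m (double drainage).
U = S(t)/S_ult = 78.7/122 = 0.6451.
U > 60%: T_v = 1.781 − 0.933·log₁₀(100 − 64.508) = 0.33473.
t = T_v·H_d²/c_v = 0.33473×4.65²/3.2 = 2.262 years.

t ≈ 2.26 years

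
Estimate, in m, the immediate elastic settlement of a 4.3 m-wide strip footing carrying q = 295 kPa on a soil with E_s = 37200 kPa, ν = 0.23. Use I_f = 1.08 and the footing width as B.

Immediate (elastic) settlement: S_e = q·B·(1−ν²)/E_s · I_f.
S_e = 295 × 4.3 × (1 − 0.23²) / 37200 × 1.08
    = 295 × 4.3 × 0.9471 / 37200 × 1.08
    = 0.03488 m

S_e ≈ 0.0349 m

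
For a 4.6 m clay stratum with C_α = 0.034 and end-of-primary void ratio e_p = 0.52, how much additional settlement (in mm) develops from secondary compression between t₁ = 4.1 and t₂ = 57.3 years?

Secondary compression: S_s = C_α·H/(1+e_p)·log₁₀(t₂/t₁)
S_s = 0.034×4.6/(1+0.52)×log₁₀(57.3/4.1)
    = 0.1029 × 1.145 = 0.1179 m

S_s ≈ 118 mm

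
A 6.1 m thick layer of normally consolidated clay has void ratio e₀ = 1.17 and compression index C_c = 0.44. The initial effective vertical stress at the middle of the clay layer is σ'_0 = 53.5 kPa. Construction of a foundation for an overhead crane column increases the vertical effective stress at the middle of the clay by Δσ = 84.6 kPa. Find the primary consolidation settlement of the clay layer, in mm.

Final effective stress: σ'_f = σ'_0 + Δσ = 53.5 + 84.6 = 138.1 kPa.
Normally consolidated clay, so the full stress increment lies on the virgin compression line:
S_c = C_c·H/(1+e₀)·log₁₀(σ'_f/σ'_0) = 0.44×6.1/(1+1.17)×log₁₀(138.1/53.5)
    = 1.2369 × 0.41184 = 0.5094 m

S_c ≈ 509 mm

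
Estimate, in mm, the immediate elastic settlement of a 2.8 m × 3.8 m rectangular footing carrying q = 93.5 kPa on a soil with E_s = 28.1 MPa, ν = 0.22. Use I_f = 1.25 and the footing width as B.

S_e ≈ 11.1 mm

Immediate (elastic) settlement: S_e = q·B·(1−ν²)/E_s · I_f.
E_s = 28.1 MPa = 28100 kPa.
S_e = 93.5 × 2.8 × (1 − 0.22²) / 28100 × 1.25
    = 93.5 × 2.8 × 0.9516 / 28100 × 1.25
    = 0.01108 m = 11.08 mm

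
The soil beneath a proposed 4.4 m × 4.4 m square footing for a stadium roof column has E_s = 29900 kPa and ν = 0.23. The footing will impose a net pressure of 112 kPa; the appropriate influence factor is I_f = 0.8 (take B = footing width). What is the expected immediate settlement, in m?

Immediate (elastic) settlement: S_e = q·B·(1−ν²)/E_s · I_f.
S_e = 112 × 4.4 × (1 − 0.23²) / 29900 × 0.8
    = 112 × 4.4 × 0.9471 / 29900 × 0.8
    = 0.01249 m

S_e ≈ 0.0125 m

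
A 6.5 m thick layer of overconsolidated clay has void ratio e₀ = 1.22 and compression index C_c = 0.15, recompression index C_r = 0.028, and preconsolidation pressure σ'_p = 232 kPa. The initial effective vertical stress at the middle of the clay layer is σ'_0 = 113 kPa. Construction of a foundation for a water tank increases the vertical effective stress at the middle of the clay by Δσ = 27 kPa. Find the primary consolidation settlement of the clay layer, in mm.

S_c ≈ 7.63 mm

Final effective stress: σ'_f = 113 + 27 = 140 kPa.
σ'_f = 140 ≤ σ'_p = 232 kPa, so the clay remains overconsolidated and only the recompression index applies:
S_c = C_r·H/(1+e₀)·log₁₀(σ'_f/σ'_0) = 0.028×6.5/2.22×log₁₀(140/113)
    = 0.081981 × 0.09305 = 0.007628 m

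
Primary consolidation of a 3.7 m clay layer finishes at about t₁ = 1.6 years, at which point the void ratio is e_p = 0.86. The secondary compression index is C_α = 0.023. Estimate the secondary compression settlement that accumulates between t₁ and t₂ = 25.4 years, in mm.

S_s ≈ 54.9 mm

Secondary compression: S_s = C_α·H/(1+e_p)·log₁₀(t₂/t₁)
S_s = 0.023×3.7/(1+0.86)×log₁₀(25.4/1.6)
    = 0.04575 × 1.201 = 0.05494 m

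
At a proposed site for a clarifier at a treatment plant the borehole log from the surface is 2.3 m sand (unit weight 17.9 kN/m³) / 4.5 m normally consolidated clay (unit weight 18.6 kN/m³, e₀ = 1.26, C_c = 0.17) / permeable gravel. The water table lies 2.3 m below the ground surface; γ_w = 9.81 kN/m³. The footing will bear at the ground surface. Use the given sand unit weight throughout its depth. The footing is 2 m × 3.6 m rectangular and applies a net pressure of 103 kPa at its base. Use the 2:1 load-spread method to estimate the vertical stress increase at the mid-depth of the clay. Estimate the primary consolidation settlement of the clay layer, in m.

Mid-depth of clay below the ground surface: z = 2.3 + 4.5/2 = 4.55 m.
Total vertical stress at mid-clay: σ_v = 17.9×2.3 + 18.6×2.25 = 83.02 kPa.
Pore pressure: u = 9.81×(4.55 − 2.3) = 22.073 kPa.
Initial effective stress: σ'_0 = σ_v − u = 83.02 − 22.073 = 60.947 kPa.
Stress increase at mid-clay by the 2:1 spreading method:
Δσ = qBL/((B+z)(L+z)) = 103×2×3.6/((2+4.55)(3.6+4.55)) = 13.892 kPa
Final effective stress: σ'_f = σ'_0 + Δσ = 60.947 + 13.892 = 74.839 kPa.
Normally consolidated clay, so the full stress increment lies on the virgin compression line:
S_c = C_c·H/(1+e₀)·log₁₀(σ'_f/σ'_0) = 0.17×4.5/(1+1.26)×log₁₀(74.839/60.947)
    = 0.3385 × 0.089176 = 0.03019 m

S_c ≈ 0.0302 m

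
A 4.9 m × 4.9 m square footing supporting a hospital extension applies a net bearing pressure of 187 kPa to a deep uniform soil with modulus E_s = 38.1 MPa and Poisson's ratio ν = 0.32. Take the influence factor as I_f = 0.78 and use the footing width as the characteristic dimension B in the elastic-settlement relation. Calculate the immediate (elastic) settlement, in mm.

S_e ≈ 16.8 mm

Immediate (elastic) settlement: S_e = q·B·(1−ν²)/E_s · I_f.
E_s = 38.1 MPa = 38100 kPa.
S_e = 187 × 4.9 × (1 − 0.32²) / 38100 × 0.78
    = 187 × 4.9 × 0.8976 / 38100 × 0.78
    = 0.01684 m = 16.84 mm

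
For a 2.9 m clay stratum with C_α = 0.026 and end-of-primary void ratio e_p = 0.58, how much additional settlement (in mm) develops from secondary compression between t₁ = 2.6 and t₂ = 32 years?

Secondary compression: S_s = C_α·H/(1+e_p)·log₁₀(t₂/t₁)
S_s = 0.026×2.9/(1+0.58)×log₁₀(32/2.6)
    = 0.04772 × 1.09 = 0.05202 m

S_s ≈ 52 mm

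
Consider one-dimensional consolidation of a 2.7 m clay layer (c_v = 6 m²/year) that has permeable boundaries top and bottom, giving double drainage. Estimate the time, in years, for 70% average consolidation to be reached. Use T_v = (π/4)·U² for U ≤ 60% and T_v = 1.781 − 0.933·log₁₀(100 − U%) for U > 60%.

t ≈ 0.122 years

Drainage path length: H_d = H/2 = 1.35 m (double drainage).
U > 60%: T_v = 1.781 − 0.933·log₁₀(100 − 70) = 0.40285.
t = T_v·H_d²/c_v = 0.40285×1.35²/6 = 0.1224 years.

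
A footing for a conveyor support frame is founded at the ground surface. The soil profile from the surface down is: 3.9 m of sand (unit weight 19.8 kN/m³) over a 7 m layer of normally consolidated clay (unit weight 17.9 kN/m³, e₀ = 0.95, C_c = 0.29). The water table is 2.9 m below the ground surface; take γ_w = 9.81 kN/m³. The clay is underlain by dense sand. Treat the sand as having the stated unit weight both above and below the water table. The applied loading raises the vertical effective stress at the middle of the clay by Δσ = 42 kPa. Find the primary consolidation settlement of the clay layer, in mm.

Mid-depth of clay below the ground surface: z = 3.9 + 7/2 = 7.4 m.
Total vertical stress at mid-clay: σ_v = 19.8×3.9 + 17.9×3.5 = 139.87 kPa.
Pore pressure: u = 9.81×(7.4 − 2.9) = 44.145 kPa.
Initial effective stress: σ'_0 = σ_v − u = 139.87 − 44.145 = 95.725 kPa.
Final effective stress: σ'_f = σ'_0 + Δσ = 95.725 + 42 = 137.72 kPa.
Normally consolidated clay, so the full stress increment lies on the virgin compression line:
S_c = C_c·H/(1+e₀)·log₁₀(σ'_f/σ'_0) = 0.29×7/(1+0.95)×log₁₀(137.72/95.725)
    = 1.041 × 0.15797 = 0.1644 m

S_c ≈ 164 mm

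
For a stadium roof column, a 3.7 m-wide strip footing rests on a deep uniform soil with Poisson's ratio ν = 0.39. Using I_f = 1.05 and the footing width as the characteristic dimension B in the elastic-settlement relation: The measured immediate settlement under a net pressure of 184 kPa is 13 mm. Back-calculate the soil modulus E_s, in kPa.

E_s ≈ 46600 kPa

S_e = q·B·(1−ν²)/E_s · I_f  ⇒  E_s = q·B·(1−ν²)·I_f / S_e.
E_s = 184 × 3.7 × 0.8479 × 1.05 / 0.013 = 46620 kPa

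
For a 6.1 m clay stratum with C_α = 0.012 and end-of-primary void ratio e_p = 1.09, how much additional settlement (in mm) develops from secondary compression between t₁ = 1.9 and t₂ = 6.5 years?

S_s ≈ 18.7 mm

Secondary compression: S_s = C_α·H/(1+e_p)·log₁₀(t₂/t₁)
S_s = 0.012×6.1/(1+1.09)×log₁₀(6.5/1.9)
    = 0.03502 × 0.5342 = 0.01871 m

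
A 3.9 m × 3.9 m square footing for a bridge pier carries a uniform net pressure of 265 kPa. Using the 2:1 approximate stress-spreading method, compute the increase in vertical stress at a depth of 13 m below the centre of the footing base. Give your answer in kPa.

By the 2:1 method the load spreads at 1 horizontal : 2 vertical, so at depth z the loaded area has grown by z in each plan dimension:
Δσ = qBL/((B+z)(L+z)) = 265×3.9×3.9/((3.9+13)(3.9+13)) = 14.112 kPa

Δσ_z ≈ 14.1 kPa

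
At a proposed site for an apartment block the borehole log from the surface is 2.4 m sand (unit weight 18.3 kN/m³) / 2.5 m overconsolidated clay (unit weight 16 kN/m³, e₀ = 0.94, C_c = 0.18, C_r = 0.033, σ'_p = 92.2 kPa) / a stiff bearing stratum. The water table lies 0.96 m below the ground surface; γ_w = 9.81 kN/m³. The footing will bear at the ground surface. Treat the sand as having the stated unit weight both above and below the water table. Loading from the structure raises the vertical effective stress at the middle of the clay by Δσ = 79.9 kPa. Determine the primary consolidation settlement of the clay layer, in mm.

S_c ≈ 41 mm

Mid-depth of clay below the ground surface: z = 2.4 + 2.5/2 = 3.65 m.
Total vertical stress at mid-clay: σ_v = 18.3×2.4 + 16×1.25 = 63.92 kPa.
Pore pressure: u = 9.81×(3.65 − 0.96) = 26.389 kPa.
Initial effective stress: σ'_0 = σ_v − u = 63.92 − 26.389 = 37.531 kPa.
Final effective stress: σ'_f = 37.531 + 79.9 = 117.43 kPa.
σ'_f = 117.43 > σ'_p = 92.2 kPa, so the stress path crosses the preconsolidation pressure — recompression up to σ'_p, then virgin compression beyond:
S_c = H/(1+e₀)·[C_r·log₁₀(σ'_p/σ'_0) + C_c·log₁₀(σ'_f/σ'_p)]
    = 2.5/1.94 × [0.033×log₁₀(92.2/37.531) + 0.18×log₁₀(117.43/92.2)]
    = 1.2887 × [0.012881 + 0.018909] = 0.04097 m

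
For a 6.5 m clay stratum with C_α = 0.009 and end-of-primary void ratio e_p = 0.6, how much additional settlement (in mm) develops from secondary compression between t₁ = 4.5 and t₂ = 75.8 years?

Secondary compression: S_s = C_α·H/(1+e_p)·log₁₀(t₂/t₁)
S_s = 0.009×6.5/(1+0.6)×log₁₀(75.8/4.5)
    = 0.03656 × 1.226 = 0.04484 m

S_s ≈ 44.8 mm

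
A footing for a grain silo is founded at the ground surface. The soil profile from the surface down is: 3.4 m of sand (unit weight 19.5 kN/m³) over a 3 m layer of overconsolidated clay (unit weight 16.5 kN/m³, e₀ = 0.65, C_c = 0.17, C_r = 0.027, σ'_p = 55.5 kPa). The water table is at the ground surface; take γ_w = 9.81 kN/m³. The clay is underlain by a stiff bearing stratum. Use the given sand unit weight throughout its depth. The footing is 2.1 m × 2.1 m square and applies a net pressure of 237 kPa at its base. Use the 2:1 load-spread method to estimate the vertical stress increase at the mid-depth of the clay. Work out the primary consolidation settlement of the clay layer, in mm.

S_c ≈ 25.2 mm

Mid-depth of clay below the ground surface: z = 3.4 + 3/2 = 4.9 m.
Total vertical stress at mid-clay: σ_v = 19.5×3.4 + 16.5×1.5 = 91.05 kPa.
Pore pressure: u = 9.81×(4.9 − 0) = 48.069 kPa.
Initial effective stress: σ'_0 = σ_v − u = 91.05 − 48.069 = 42.981 kPa.
Stress increase at mid-clay by the 2:1 spreading method:
Δσ = qBL/((B+z)(L+z)) = 237×2.1×2.1/((2.1+4.9)(2.1+4.9)) = 21.33 kPa
Final effective stress: σ'_f = 42.981 + 21.33 = 64.311 kPa.
σ'_f = 64.311 > σ'_p = 55.5 kPa, so the stress path crosses the preconsolidation pressure — recompression up to σ'_p, then virgin compression beyond:
S_c = H/(1+e₀)·[C_r·log₁₀(σ'_p/σ'_0) + C_c·log₁₀(σ'_f/σ'_p)]
    = 3/1.65 × [0.027×log₁₀(55.5/42.981) + 0.17×log₁₀(64.311/55.5)]
    = 1.8182 × [0.0029974 + 0.010879] = 0.02523 m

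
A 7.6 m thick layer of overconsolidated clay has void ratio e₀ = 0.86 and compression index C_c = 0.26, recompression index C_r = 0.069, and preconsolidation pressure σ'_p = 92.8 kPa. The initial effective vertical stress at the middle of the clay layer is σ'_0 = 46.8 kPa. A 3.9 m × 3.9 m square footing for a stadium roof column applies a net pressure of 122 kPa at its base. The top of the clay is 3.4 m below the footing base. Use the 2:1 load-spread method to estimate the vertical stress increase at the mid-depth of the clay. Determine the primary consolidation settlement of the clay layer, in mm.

Mid-depth of clay below the footing base: z = 3.4 + 7.6/2 = 7.2 m.
Stress increase at mid-clay by the 2:1 spreading method:
Δσ = qBL/((B+z)(L+z)) = 122×3.9×3.9/((3.9+7.2)(3.9+7.2)) = 15.061 kPa
Final effective stress: σ'_f = 46.8 + 15.061 = 61.861 kPa.
σ'_f = 61.861 ≤ σ'_p = 92.8 kPa, so the clay remains overconsolidated and only the recompression index applies:
S_c = C_r·H/(1+e₀)·log₁₀(σ'_f/σ'_0) = 0.069×7.6/1.86×log₁₀(61.861/46.8)
    = 0.28193 × 0.12117 = 0.03416 m

S_c ≈ 34.2 mm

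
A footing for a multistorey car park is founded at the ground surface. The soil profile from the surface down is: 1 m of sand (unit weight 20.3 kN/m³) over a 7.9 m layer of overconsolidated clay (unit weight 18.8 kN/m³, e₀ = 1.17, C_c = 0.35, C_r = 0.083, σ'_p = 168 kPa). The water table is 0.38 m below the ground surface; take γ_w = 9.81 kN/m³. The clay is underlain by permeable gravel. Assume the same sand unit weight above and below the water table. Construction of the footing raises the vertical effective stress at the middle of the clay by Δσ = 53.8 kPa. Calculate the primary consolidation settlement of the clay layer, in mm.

S_c ≈ 96.2 mm

Mid-depth of clay below the ground surface: z = 1 + 7.9/2 = 4.95 m.
Total vertical stress at mid-clay: σ_v = 20.3×1 + 18.8×3.95 = 94.56 kPa.
Pore pressure: u = 9.81×(4.95 − 0.38) = 44.832 kPa.
Initial effective stress: σ'_0 = σ_v − u = 94.56 − 44.832 = 49.728 kPa.
Final effective stress: σ'_f = 49.728 + 53.8 = 103.53 kPa.
σ'_f = 103.53 ≤ σ'_p = 168 kPa, so the clay remains overconsolidated and only the recompression index applies:
S_c = C_r·H/(1+e₀)·log₁₀(σ'_f/σ'_0) = 0.083×7.9/2.17×log₁₀(103.53/49.728)
    = 0.30217 × 0.31847 = 0.09623 m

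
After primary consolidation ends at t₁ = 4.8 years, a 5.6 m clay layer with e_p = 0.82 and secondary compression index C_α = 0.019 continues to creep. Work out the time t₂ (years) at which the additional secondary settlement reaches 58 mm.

S_s = C_α·H/(1+e_p)·log₁₀(t₂/t₁) ⇒ log₁₀(t₂/t₁) = S_s·(1+e_p)/(C_α·H).
log₁₀(t₂/t₁) = 0.058 × (1+0.82) / (0.019×5.6) = 0.9921
t₂ = t₁ × 10^0.9921 = 4.8 × 9.82 = 47.14 years

t₂ ≈ 47.1 years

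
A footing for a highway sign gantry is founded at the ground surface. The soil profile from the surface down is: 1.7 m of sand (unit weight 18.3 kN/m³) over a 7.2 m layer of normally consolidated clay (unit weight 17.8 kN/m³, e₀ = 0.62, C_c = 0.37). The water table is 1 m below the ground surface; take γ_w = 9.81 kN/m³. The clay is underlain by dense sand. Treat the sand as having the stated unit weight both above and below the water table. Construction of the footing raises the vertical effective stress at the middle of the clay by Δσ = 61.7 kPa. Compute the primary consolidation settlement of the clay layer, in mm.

Mid-depth of clay below the ground surface: z = 1.7 + 7.2/2 = 5.3 m.
Total vertical stress at mid-clay: σ_v = 18.3×1.7 + 17.8×3.6 = 95.19 kPa.
Pore pressure: u = 9.81×(5.3 − 1) = 42.183 kPa.
Initial effective stress: σ'_0 = σ_v − u = 95.19 − 42.183 = 53.007 kPa.
Final effective stress: σ'_f = σ'_0 + Δσ = 53.007 + 61.7 = 114.71 kPa.
Normally consolidated clay, so the full stress increment lies on the virgin compression line:
S_c = C_c·H/(1+e₀)·log₁₀(σ'_f/σ'_0) = 0.37×7.2/(1+0.62)×log₁₀(114.71/53.007)
    = 1.6444 × 0.33527 = 0.5513 m

S_c ≈ 551 mm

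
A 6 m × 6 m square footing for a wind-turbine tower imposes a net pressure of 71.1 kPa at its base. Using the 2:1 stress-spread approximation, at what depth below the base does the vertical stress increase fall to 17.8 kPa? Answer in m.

z ≈ 5.99 m

2:1 spreading — at depth z the loaded area has grown by z in each plan dimension:
qB²/(B+z)² = Δσ_z ⇒ z = B(√(q/Δσ_z) − 1) = 6×(√(71.1/17.8) − 1) = 5.992 m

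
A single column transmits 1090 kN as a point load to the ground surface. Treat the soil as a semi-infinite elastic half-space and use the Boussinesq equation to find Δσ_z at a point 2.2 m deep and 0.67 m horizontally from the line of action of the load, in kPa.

Δσ_z ≈ 86.1 kPa

Boussinesq vertical stress below a point load on an elastic half-space:
Δσ_z = 3P/(2πz²) · [1 + (r/z)²]^(−5/2)
r/z = 0.67/2.2 = 0.30455; [1+(r/z)²]^(−5/2) = 0.80112.
Δσ_z = 3×1090/(2π×2.2²) × 0.80112 = 107.53 × 0.80112 = 86.14 kPa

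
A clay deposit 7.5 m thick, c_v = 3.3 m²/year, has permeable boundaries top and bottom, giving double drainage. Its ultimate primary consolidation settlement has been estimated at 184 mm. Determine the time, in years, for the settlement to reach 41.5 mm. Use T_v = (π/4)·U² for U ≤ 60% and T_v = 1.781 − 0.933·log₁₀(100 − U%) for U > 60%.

t ≈ 0.17 years

Drainage path length: H_d = H/2 = 3.75 m (double drainage).
U = S(t)/S_ult = 41.5/184 = 0.2255.
U ≤ 60%: T_v = (π/4)·U² = (π/4)×0.22554² = 0.039953.
t = T_v·H_d²/c_v = 0.039953×3.75²/3.3 = 0.1703 years.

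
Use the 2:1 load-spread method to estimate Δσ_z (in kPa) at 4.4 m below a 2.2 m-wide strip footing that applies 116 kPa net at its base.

By the 2:1 method the load spreads at 1 horizontal : 2 vertical, so at depth z the loaded area has grown by z in each plan dimension:
Δσ = qB/(B+z) = 116×2.2/(2.2+4.4) = 38.667 kPa

Δσ_z ≈ 38.7 kPa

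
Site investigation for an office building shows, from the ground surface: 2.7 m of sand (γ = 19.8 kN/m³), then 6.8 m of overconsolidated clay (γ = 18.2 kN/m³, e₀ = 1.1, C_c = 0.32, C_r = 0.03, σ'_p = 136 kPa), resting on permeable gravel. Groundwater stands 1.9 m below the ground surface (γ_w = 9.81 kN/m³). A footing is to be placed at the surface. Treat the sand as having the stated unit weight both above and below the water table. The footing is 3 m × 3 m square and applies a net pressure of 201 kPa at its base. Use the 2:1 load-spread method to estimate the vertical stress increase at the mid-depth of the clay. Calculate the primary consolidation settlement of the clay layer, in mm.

Mid-depth of clay below the ground surface: z = 2.7 + 6.8/2 = 6.1 m.
Total vertical stress at mid-clay: σ_v = 19.8×2.7 + 18.2×3.4 = 115.34 kPa.
Pore pressure: u = 9.81×(6.1 − 1.9) = 41.202 kPa.
Initial effective stress: σ'_0 = σ_v − u = 115.34 − 41.202 = 74.138 kPa.
Stress increase at mid-clay by the 2:1 spreading method:
Δσ = qBL/((B+z)(L+z)) = 201×3×3/((3+6.1)(3+6.1)) = 21.845 kPa
Final effective stress: σ'_f = 74.138 + 21.845 = 95.983 kPa.
σ'_f = 95.983 ≤ σ'_p = 136 kPa, so the clay remains overconsolidated and only the recompression index applies:
S_c = C_r·H/(1+e₀)·log₁₀(σ'_f/σ'_0) = 0.03×6.8/2.1×log₁₀(95.983/74.138)
    = 0.097143 × 0.11215 = 0.01089 m

S_c ≈ 10.9 mm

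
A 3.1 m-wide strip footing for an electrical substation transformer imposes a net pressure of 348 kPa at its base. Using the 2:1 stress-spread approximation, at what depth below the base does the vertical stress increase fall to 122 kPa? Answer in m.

2:1 spreading — at depth z the loaded area has grown by z in each plan dimension:
qB/(B+z) = Δσ_z ⇒ z = qB/Δσ_z − B = 348×3.1/122 − 3.1 = 5.743 m

z ≈ 5.74 m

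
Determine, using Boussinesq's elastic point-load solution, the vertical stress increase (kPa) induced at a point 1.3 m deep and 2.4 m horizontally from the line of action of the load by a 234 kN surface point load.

Boussinesq vertical stress below a point load on an elastic half-space:
Δσ_z = 3P/(2πz²) · [1 + (r/z)²]^(−5/2)
r/z = 2.4/1.3 = 1.8462; [1+(r/z)²]^(−5/2) = 0.024509.
Δσ_z = 3×234/(2π×1.3²) × 0.024509 = 66.111 × 0.024509 = 1.62 kPa

Δσ_z ≈ 1.62 kPa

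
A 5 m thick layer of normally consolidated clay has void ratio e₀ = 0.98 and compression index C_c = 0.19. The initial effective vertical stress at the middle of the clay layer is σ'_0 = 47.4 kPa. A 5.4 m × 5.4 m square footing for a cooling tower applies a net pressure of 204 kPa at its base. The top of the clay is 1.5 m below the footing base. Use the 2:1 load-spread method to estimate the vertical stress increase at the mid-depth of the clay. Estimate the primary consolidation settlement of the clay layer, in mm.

S_c ≈ 184 mm

Mid-depth of clay below the footing base: z = 1.5 + 5/2 = 4 m.
Stress increase at mid-clay by the 2:1 spreading method:
Δσ = qBL/((B+z)(L+z)) = 204×5.4×5.4/((5.4+4)(5.4+4)) = 67.323 kPa
Final effective stress: σ'_f = σ'_0 + Δσ = 47.4 + 67.323 = 114.72 kPa.
Normally consolidated clay, so the full stress increment lies on the virgin compression line:
S_c = C_c·H/(1+e₀)·log₁₀(σ'_f/σ'_0) = 0.19×5/(1+0.98)×log₁₀(114.72/47.4)
    = 0.4798 × 0.38386 = 0.1842 m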